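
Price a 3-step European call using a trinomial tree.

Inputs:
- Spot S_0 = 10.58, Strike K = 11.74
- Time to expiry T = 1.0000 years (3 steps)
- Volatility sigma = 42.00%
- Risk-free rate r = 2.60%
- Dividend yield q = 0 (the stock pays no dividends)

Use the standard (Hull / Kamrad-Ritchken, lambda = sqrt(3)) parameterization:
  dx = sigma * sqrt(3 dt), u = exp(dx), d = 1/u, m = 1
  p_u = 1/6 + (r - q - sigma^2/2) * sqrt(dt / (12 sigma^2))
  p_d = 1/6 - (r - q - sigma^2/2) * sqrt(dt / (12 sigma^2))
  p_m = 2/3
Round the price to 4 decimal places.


Answer: Price = V(0,0) = 1.4267

Derivation:
dt = T/N = 0.333333; dx = sigma*sqrt(3*dt) = 0.420000
u = exp(dx) = 1.521962; d = 1/u = 0.657047
p_u = 0.141984, p_m = 0.666667, p_d = 0.191349
Discount per step: exp(-r*dt) = 0.991371
Stock lattice S(k, j) with j the centered position index:
  k=0: S(0,+0) = 10.5800
  k=1: S(1,-1) = 6.9516; S(1,+0) = 10.5800; S(1,+1) = 16.1024
  k=2: S(2,-2) = 4.5675; S(2,-1) = 6.9516; S(2,+0) = 10.5800; S(2,+1) = 16.1024; S(2,+2) = 24.5072
  k=3: S(3,-3) = 3.0011; S(3,-2) = 4.5675; S(3,-1) = 6.9516; S(3,+0) = 10.5800; S(3,+1) = 16.1024; S(3,+2) = 24.5072; S(3,+3) = 37.2990
Terminal payoffs V(N, j) = max(S_T - K, 0):
  V(3,-3) = 0.000000; V(3,-2) = 0.000000; V(3,-1) = 0.000000; V(3,+0) = 0.000000; V(3,+1) = 4.362353; V(3,+2) = 12.767163; V(3,+3) = 25.558959
Backward induction: V(k, j) = exp(-r*dt) * [p_u * V(k+1, j+1) + p_m * V(k+1, j) + p_d * V(k+1, j-1)]
  V(2,-2) = exp(-r*dt) * [p_u*0.000000 + p_m*0.000000 + p_d*0.000000] = 0.000000
  V(2,-1) = exp(-r*dt) * [p_u*0.000000 + p_m*0.000000 + p_d*0.000000] = 0.000000
  V(2,+0) = exp(-r*dt) * [p_u*4.362353 + p_m*0.000000 + p_d*0.000000] = 0.614040
  V(2,+1) = exp(-r*dt) * [p_u*12.767163 + p_m*4.362353 + p_d*0.000000] = 4.680232
  V(2,+2) = exp(-r*dt) * [p_u*25.558959 + p_m*12.767163 + p_d*4.362353] = 12.863176
  V(1,-1) = exp(-r*dt) * [p_u*0.614040 + p_m*0.000000 + p_d*0.000000] = 0.086432
  V(1,+0) = exp(-r*dt) * [p_u*4.680232 + p_m*0.614040 + p_d*0.000000] = 1.064612
  V(1,+1) = exp(-r*dt) * [p_u*12.863176 + p_m*4.680232 + p_d*0.614040] = 5.020319
  V(0,+0) = exp(-r*dt) * [p_u*5.020319 + p_m*1.064612 + p_d*0.086432] = 1.426667


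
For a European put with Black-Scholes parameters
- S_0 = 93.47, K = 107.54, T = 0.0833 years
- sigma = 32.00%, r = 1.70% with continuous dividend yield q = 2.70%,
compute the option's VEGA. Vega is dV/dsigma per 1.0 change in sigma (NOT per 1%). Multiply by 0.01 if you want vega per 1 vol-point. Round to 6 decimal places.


Answer: Vega = 3.585785

Derivation:
d1 = -1.4810955733; d2 = -1.5734531393
phi(d1) = 0.1332190408; exp(-qT) = 0.9977534273; exp(-rT) = 0.9985849022
Vega = S * exp(-qT) * phi(d1) * sqrt(T) = 93.4700 * 0.9977534273 * 0.1332190408 * 0.2886173938 = 3.585785


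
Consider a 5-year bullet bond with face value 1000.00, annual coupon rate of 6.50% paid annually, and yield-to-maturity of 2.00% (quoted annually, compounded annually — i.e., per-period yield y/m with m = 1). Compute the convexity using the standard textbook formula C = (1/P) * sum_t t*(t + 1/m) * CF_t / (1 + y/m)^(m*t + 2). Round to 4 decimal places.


Answer: Convexity = 24.8807

Derivation:
Coupon per period c = face * coupon_rate / m = 65.000000
Periods per year m = 1; per-period yield y/m = 0.020000
Number of cashflows N = 5
Cashflows (t years, CF_t, discount factor 1/(1+y/m)^(m*t), PV):
  t = 1.0000: CF_t = 65.000000, DF = 0.980392, PV = 63.725490
  t = 2.0000: CF_t = 65.000000, DF = 0.961169, PV = 62.475971
  t = 3.0000: CF_t = 65.000000, DF = 0.942322, PV = 61.250952
  t = 4.0000: CF_t = 65.000000, DF = 0.923845, PV = 60.049953
  t = 5.0000: CF_t = 1065.000000, DF = 0.905731, PV = 964.603312
Price P = sum_t PV_t = 1212.105678
Convexity numerator sum_t t*(t + 1/m) * CF_t / (1+y/m)^(m*t + 2):
  t = 1.0000: term = 122.501903
  t = 2.0000: term = 360.299716
  t = 3.0000: term = 706.470032
  t = 4.0000: term = 1154.362797
  t = 5.0000: term = 27814.397707
Convexity = (1/P) * sum = 30158.032155 / 1212.105678 = 24.880695


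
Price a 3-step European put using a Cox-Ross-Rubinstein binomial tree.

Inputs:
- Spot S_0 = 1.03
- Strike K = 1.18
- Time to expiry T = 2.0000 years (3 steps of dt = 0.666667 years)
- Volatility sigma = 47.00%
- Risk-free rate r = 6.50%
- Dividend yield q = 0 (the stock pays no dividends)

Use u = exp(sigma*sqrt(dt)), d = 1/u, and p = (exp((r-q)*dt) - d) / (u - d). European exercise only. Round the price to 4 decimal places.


dt = T/N = 0.666667
u = exp(sigma*sqrt(dt)) = 1.467783; d = 1/u = 0.681299
p = (exp((r-q)*dt) - d) / (u - d) = 0.461531
Discount per step: exp(-r*dt) = 0.957592
Stock lattice S(k, i) with i counting down-moves:
  k=0: S(0,0) = 1.0300
  k=1: S(1,0) = 1.5118; S(1,1) = 0.7017
  k=2: S(2,0) = 2.2190; S(2,1) = 1.0300; S(2,2) = 0.4781
  k=3: S(3,0) = 3.2570; S(3,1) = 1.5118; S(3,2) = 0.7017; S(3,3) = 0.3257
Terminal payoffs V(N, i) = max(K - S_T, 0):
  V(3,0) = 0.000000; V(3,1) = 0.000000; V(3,2) = 0.478262; V(3,3) = 0.854275
Backward induction: V(k, i) = exp(-r*dt) * [p * V(k+1, i) + (1-p) * V(k+1, i+1)].
  V(2,0) = exp(-r*dt) * [p*0.000000 + (1-p)*0.000000] = 0.000000
  V(2,1) = exp(-r*dt) * [p*0.000000 + (1-p)*0.478262] = 0.246608
  V(2,2) = exp(-r*dt) * [p*0.478262 + (1-p)*0.854275] = 0.651865
  V(1,0) = exp(-r*dt) * [p*0.000000 + (1-p)*0.246608] = 0.127159
  V(1,1) = exp(-r*dt) * [p*0.246608 + (1-p)*0.651865] = 0.445114
  V(0,0) = exp(-r*dt) * [p*0.127159 + (1-p)*0.445114] = 0.285715

Answer: Price = V(0,0) = 0.2857


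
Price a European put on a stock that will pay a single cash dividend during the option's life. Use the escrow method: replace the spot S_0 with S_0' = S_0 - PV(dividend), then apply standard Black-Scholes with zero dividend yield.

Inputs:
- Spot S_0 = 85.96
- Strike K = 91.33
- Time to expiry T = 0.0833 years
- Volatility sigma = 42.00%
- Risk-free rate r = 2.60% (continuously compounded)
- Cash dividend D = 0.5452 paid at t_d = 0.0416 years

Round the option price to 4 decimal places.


PV(D) = D * exp(-r * t_d) = 0.5452 * 0.99891898 = 0.54461063
S_0' = S_0 - PV(D) = 85.9600 - 0.54461063 = 85.41538937
d1 = (ln(S_0'/K) + (r + sigma^2/2)*T) / (sigma*sqrt(T)) = -0.47385334
d2 = d1 - sigma*sqrt(T) = -0.59507265
exp(-rT) = 0.99783654
N(-d1) = 0.68219775; N(-d2) = 0.72410254
P = K * exp(-rT) * N(-d2) - S_0' * N(-d1) = 91.3300 * 0.99783654 * 0.72410254 - 85.41538937 * 0.68219775 = 7.7190

Answer: Price = 7.7190


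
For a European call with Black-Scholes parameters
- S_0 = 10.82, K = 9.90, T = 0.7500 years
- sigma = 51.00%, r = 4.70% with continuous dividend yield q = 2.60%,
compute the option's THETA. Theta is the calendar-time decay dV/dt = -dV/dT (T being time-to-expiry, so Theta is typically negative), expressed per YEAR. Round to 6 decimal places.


d1 = 0.4576893685; d2 = 0.0160164126
phi(d1) = 0.3592709958; exp(-qT) = 0.9806888952; exp(-rT) = 0.9653640451
Theta = -S*exp(-qT)*phi(d1)*sigma/(2*sqrt(T)) - r*K*exp(-rT)*N(d2) + q*S*exp(-qT)*N(d1)
N(d1) = 0.6764121864; N(d2) = 0.5063893510; sqrt(T) = 0.8660254038
Term 1 = -10.8200 * 0.9806888952 * 0.3592709958 * 0.5100 / (2 * 0.8660254038) = -1.1225100160
Term 2 = -0.0470 * 9.9000 * 0.9653640451 * 0.5063893510 = -0.2274619386
Term 3 = 0.0260 * 10.8200 * 0.9806888952 * 0.6764121864 = 0.1866135994
Theta = -1.1225100160 + (-0.2274619386) + (0.1866135994) = -1.163358

Answer: Theta = -1.163358


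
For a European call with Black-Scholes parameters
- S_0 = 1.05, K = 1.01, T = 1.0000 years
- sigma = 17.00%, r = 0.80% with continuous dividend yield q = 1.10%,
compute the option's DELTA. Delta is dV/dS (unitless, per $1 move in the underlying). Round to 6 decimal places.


d1 = 0.2958225489; d2 = 0.1258225489
phi(d1) = 0.3818627518; exp(-qT) = 0.9890602788; exp(-rT) = 0.9920319148
N(d1) = 0.6163171991
Delta = exp(-qT) * N(d1) = 0.9890602788 * 0.6163171991 = 0.609575

Answer: Delta = 0.609575


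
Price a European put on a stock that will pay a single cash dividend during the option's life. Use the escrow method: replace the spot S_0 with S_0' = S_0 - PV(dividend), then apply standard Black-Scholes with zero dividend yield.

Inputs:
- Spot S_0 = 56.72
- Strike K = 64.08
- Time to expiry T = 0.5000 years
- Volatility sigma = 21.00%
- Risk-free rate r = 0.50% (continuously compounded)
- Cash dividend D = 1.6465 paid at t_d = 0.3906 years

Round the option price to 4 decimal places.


PV(D) = D * exp(-r * t_d) = 1.6465 * 0.99804891 = 1.64328752
S_0' = S_0 - PV(D) = 56.7200 - 1.64328752 = 55.07671248
d1 = (ln(S_0'/K) + (r + sigma^2/2)*T) / (sigma*sqrt(T)) = -0.92853435
d2 = d1 - sigma*sqrt(T) = -1.07702678
exp(-rT) = 0.99750312
N(-d1) = 0.82343477; N(-d2) = 0.85926585
P = K * exp(-rT) * N(-d2) - S_0' * N(-d1) = 64.0800 * 0.99750312 * 0.85926585 - 55.07671248 * 0.82343477 = 9.5722

Answer: Price = 9.5722


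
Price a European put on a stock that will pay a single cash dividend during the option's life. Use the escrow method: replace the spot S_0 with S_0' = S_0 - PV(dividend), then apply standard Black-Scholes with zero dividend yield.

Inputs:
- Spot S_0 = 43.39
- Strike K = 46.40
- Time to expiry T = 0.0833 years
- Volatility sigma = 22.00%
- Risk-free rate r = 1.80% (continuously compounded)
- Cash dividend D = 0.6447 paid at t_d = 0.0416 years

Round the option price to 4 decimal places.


PV(D) = D * exp(-r * t_d) = 0.6447 * 0.99925148 = 0.64421743
S_0' = S_0 - PV(D) = 43.3900 - 0.64421743 = 42.74578257
d1 = (ln(S_0'/K) + (r + sigma^2/2)*T) / (sigma*sqrt(T)) = -1.23651689
d2 = d1 - sigma*sqrt(T) = -1.30001272
exp(-rT) = 0.99850172
N(-d1) = 0.89186675; N(-d2) = 0.90320169
P = K * exp(-rT) * N(-d2) - S_0' * N(-d1) = 46.4000 * 0.99850172 * 0.90320169 - 42.74578257 * 0.89186675 = 3.7222

Answer: Price = 3.7222


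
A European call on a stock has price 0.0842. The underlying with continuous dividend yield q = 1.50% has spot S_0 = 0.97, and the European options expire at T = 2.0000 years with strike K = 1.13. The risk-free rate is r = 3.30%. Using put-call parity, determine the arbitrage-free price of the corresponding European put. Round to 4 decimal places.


Answer: Put price = 0.2007

Derivation:
Put-call parity: C - P = S_0 * exp(-qT) - K * exp(-rT).
S_0 * exp(-qT) = 0.9700 * 0.97044553 = 0.94133217
K * exp(-rT) = 1.1300 * 0.93613086 = 1.05782788
P = C - S*exp(-qT) + K*exp(-rT)
P = 0.0842 - 0.94133217 + 1.05782788 = 0.2007


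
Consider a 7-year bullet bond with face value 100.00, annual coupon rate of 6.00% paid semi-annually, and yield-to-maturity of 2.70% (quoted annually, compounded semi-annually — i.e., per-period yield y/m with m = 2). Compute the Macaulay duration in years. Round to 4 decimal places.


Answer: Macaulay duration = 5.9434 years

Derivation:
Coupon per period c = face * coupon_rate / m = 3.000000
Periods per year m = 2; per-period yield y/m = 0.013500
Number of cashflows N = 14
Cashflows (t years, CF_t, discount factor 1/(1+y/m)^(m*t), PV):
  t = 0.5000: CF_t = 3.000000, DF = 0.986680, PV = 2.960039
  t = 1.0000: CF_t = 3.000000, DF = 0.973537, PV = 2.920611
  t = 1.5000: CF_t = 3.000000, DF = 0.960569, PV = 2.881708
  t = 2.0000: CF_t = 3.000000, DF = 0.947774, PV = 2.843323
  t = 2.5000: CF_t = 3.000000, DF = 0.935150, PV = 2.805450
  t = 3.0000: CF_t = 3.000000, DF = 0.922694, PV = 2.768081
  t = 3.5000: CF_t = 3.000000, DF = 0.910403, PV = 2.731209
  t = 4.0000: CF_t = 3.000000, DF = 0.898276, PV = 2.694829
  t = 4.5000: CF_t = 3.000000, DF = 0.886311, PV = 2.658934
  t = 5.0000: CF_t = 3.000000, DF = 0.874505, PV = 2.623516
  t = 5.5000: CF_t = 3.000000, DF = 0.862857, PV = 2.588570
  t = 6.0000: CF_t = 3.000000, DF = 0.851363, PV = 2.554090
  t = 6.5000: CF_t = 3.000000, DF = 0.840023, PV = 2.520069
  t = 7.0000: CF_t = 103.000000, DF = 0.828834, PV = 85.369882
Price P = sum_t PV_t = 120.920312
Macaulay numerator sum_t t * PV_t:
  t * PV_t at t = 0.5000: 1.480020
  t * PV_t at t = 1.0000: 2.920611
  t * PV_t at t = 1.5000: 4.322562
  t * PV_t at t = 2.0000: 5.686647
  t * PV_t at t = 2.5000: 7.013624
  t * PV_t at t = 3.0000: 8.304242
  t * PV_t at t = 3.5000: 9.559233
  t * PV_t at t = 4.0000: 10.779316
  t * PV_t at t = 4.5000: 11.965201
  t * PV_t at t = 5.0000: 13.117580
  t * PV_t at t = 5.5000: 14.237137
  t * PV_t at t = 6.0000: 15.324541
  t * PV_t at t = 6.5000: 16.380450
  t * PV_t at t = 7.0000: 597.589176
Macaulay duration D = (sum_t t * PV_t) / P = 718.680339 / 120.920312 = 5.943421


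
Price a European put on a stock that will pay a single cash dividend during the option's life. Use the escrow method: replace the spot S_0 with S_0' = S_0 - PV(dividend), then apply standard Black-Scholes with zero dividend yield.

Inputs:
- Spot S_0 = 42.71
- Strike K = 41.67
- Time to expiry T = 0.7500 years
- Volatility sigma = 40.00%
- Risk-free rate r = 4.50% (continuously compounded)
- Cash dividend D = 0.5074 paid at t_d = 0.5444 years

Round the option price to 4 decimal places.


PV(D) = D * exp(-r * t_d) = 0.5074 * 0.97579964 = 0.49512074
S_0' = S_0 - PV(D) = 42.7100 - 0.49512074 = 42.21487926
d1 = (ln(S_0'/K) + (r + sigma^2/2)*T) / (sigma*sqrt(T)) = 0.30813560
d2 = d1 - sigma*sqrt(T) = -0.03827456
exp(-rT) = 0.96681318
N(-d1) = 0.37898958; N(-d2) = 0.51526561
P = K * exp(-rT) * N(-d2) - S_0' * N(-d1) = 41.6700 * 0.96681318 * 0.51526561 - 42.21487926 * 0.37898958 = 4.7596

Answer: Price = 4.7596


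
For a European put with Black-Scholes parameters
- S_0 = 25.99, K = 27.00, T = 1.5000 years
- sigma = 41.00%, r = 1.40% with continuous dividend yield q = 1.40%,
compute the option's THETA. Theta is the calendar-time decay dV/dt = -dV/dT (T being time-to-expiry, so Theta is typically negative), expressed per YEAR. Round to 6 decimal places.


Answer: Theta = -1.594434

Derivation:
d1 = 0.1751484393; d2 = -0.3269969579
phi(d1) = 0.3928697995; exp(-qT) = 0.9792189646; exp(-rT) = 0.9792189646
Theta = -S*exp(-qT)*phi(d1)*sigma/(2*sqrt(T)) + r*K*exp(-rT)*N(-d2) - q*S*exp(-qT)*N(-d1)
N(-d1) = 0.4304814987; N(-d2) = 0.6281649070; sqrt(T) = 1.2247448714
Term 1 = -25.9900 * 0.9792189646 * 0.3928697995 * 0.4100 / (2 * 1.2247448714) = -1.6735664930
Term 2 = 0.0140 * 27.0000 * 0.9792189646 * 0.6281649070 = 0.2325119542
Term 3 = -0.0140 * 25.9900 * 0.9792189646 * 0.4304814987 = -0.1533799607
Theta = -1.6735664930 + (0.2325119542) + (-0.1533799607) = -1.594434


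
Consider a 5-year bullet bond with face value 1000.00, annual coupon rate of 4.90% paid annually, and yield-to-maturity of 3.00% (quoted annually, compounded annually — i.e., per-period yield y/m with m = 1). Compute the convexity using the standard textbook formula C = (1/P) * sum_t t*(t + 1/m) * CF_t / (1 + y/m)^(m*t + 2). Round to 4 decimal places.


Coupon per period c = face * coupon_rate / m = 49.000000
Periods per year m = 1; per-period yield y/m = 0.030000
Number of cashflows N = 5
Cashflows (t years, CF_t, discount factor 1/(1+y/m)^(m*t), PV):
  t = 1.0000: CF_t = 49.000000, DF = 0.970874, PV = 47.572816
  t = 2.0000: CF_t = 49.000000, DF = 0.942596, PV = 46.187200
  t = 3.0000: CF_t = 49.000000, DF = 0.915142, PV = 44.841941
  t = 4.0000: CF_t = 49.000000, DF = 0.888487, PV = 43.535865
  t = 5.0000: CF_t = 1049.000000, DF = 0.862609, PV = 904.876615
Price P = sum_t PV_t = 1087.014437
Convexity numerator sum_t t*(t + 1/m) * CF_t / (1+y/m)^(m*t + 2):
  t = 1.0000: term = 89.683883
  t = 2.0000: term = 261.215192
  t = 3.0000: term = 507.213965
  t = 4.0000: term = 820.734572
  t = 5.0000: term = 25587.989862
Convexity = (1/P) * sum = 27266.837473 / 1087.014437 = 25.084154

Answer: Convexity = 25.0842


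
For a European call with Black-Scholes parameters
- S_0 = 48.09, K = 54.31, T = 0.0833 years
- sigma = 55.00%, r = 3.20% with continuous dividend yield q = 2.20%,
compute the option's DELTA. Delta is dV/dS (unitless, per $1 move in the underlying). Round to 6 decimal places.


d1 = -0.6816321481; d2 = -0.8403717147
phi(d1) = 0.3162413074; exp(-qT) = 0.9981690782; exp(-rT) = 0.9973379496
N(d1) = 0.2477357908
Delta = exp(-qT) * N(d1) = 0.9981690782 * 0.2477357908 = 0.247282

Answer: Delta = 0.247282


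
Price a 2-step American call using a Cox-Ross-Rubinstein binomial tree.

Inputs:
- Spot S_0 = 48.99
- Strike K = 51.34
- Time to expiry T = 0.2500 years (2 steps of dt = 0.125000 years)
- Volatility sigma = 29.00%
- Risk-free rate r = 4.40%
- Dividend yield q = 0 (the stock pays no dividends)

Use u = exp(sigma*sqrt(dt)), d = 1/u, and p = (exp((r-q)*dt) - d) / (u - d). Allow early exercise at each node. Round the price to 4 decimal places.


Answer: Price = V(0,0) = 2.1868

Derivation:
dt = T/N = 0.125000
u = exp(sigma*sqrt(dt)) = 1.107971; d = 1/u = 0.902551
p = (exp((r-q)*dt) - d) / (u - d) = 0.501238
Discount per step: exp(-r*dt) = 0.994515
Stock lattice S(k, i) with i counting down-moves:
  k=0: S(0,0) = 48.9900
  k=1: S(1,0) = 54.2795; S(1,1) = 44.2160
  k=2: S(2,0) = 60.1401; S(2,1) = 48.9900; S(2,2) = 39.9071
Terminal payoffs V(N, i) = max(S_T - K, 0):
  V(2,0) = 8.800119; V(2,1) = 0.000000; V(2,2) = 0.000000
Backward induction: V(k, i) = exp(-r*dt) * [p * V(k+1, i) + (1-p) * V(k+1, i+1)]; then take max(V_cont, immediate exercise) for American.
  V(1,0) = exp(-r*dt) * [p*8.800119 + (1-p)*0.000000] = 4.386760; exercise = 2.939503; V(1,0) = max -> 4.386760
  V(1,1) = exp(-r*dt) * [p*0.000000 + (1-p)*0.000000] = 0.000000; exercise = 0.000000; V(1,1) = max -> 0.000000
  V(0,0) = exp(-r*dt) * [p*4.386760 + (1-p)*0.000000] = 2.186750; exercise = 0.000000; V(0,0) = max -> 2.186750


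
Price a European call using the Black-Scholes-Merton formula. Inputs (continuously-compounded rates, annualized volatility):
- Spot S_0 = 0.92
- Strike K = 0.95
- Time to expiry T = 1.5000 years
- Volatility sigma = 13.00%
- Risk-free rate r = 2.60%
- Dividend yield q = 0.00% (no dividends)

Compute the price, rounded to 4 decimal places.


d1 = (ln(S/K) + (r - q + 0.5*sigma^2) * T) / (sigma * sqrt(T)) = 0.12301894
d2 = d1 - sigma * sqrt(T) = -0.03619790
exp(-rT) = 0.96175071; exp(-qT) = 1.00000000
C = S_0 * exp(-qT) * N(d1) - K * exp(-rT) * N(d2)
N(d1) = 0.54895395; N(d2) = 0.48556228
C = 0.9200 * 1.00000000 * 0.54895395 - 0.9500 * 0.96175071 * 0.48556228 = 0.0614

Answer: Price = 0.0614


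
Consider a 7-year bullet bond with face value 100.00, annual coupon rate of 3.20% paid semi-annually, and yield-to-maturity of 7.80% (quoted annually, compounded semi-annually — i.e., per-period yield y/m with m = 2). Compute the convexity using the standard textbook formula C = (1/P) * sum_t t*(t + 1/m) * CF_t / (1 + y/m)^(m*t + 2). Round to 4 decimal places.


Coupon per period c = face * coupon_rate / m = 1.600000
Periods per year m = 2; per-period yield y/m = 0.039000
Number of cashflows N = 14
Cashflows (t years, CF_t, discount factor 1/(1+y/m)^(m*t), PV):
  t = 0.5000: CF_t = 1.600000, DF = 0.962464, PV = 1.539942
  t = 1.0000: CF_t = 1.600000, DF = 0.926337, PV = 1.482139
  t = 1.5000: CF_t = 1.600000, DF = 0.891566, PV = 1.426505
  t = 2.0000: CF_t = 1.600000, DF = 0.858100, PV = 1.372960
  t = 2.5000: CF_t = 1.600000, DF = 0.825890, PV = 1.321424
  t = 3.0000: CF_t = 1.600000, DF = 0.794889, PV = 1.271823
  t = 3.5000: CF_t = 1.600000, DF = 0.765052, PV = 1.224084
  t = 4.0000: CF_t = 1.600000, DF = 0.736335, PV = 1.178136
  t = 4.5000: CF_t = 1.600000, DF = 0.708696, PV = 1.133914
  t = 5.0000: CF_t = 1.600000, DF = 0.682094, PV = 1.091351
  t = 5.5000: CF_t = 1.600000, DF = 0.656491, PV = 1.050386
  t = 6.0000: CF_t = 1.600000, DF = 0.631849, PV = 1.010959
  t = 6.5000: CF_t = 1.600000, DF = 0.608132, PV = 0.973011
  t = 7.0000: CF_t = 101.600000, DF = 0.585305, PV = 59.467002
Price P = sum_t PV_t = 75.543636
Convexity numerator sum_t t*(t + 1/m) * CF_t / (1+y/m)^(m*t + 2):
  t = 0.5000: term = 0.713253
  t = 1.0000: term = 2.059440
  t = 1.5000: term = 3.964272
  t = 2.0000: term = 6.359115
  t = 2.5000: term = 9.180628
  t = 3.0000: term = 12.370433
  t = 3.5000: term = 15.874794
  t = 4.0000: term = 19.644321
  t = 4.5000: term = 23.633687
  t = 5.0000: term = 27.801364
  t = 5.5000: term = 32.109371
  t = 6.0000: term = 36.523040
  t = 6.5000: term = 41.010793
  t = 7.0000: term = 2892.039700
Convexity = (1/P) * sum = 3123.284212 / 75.543636 = 41.344107

Answer: Convexity = 41.3441


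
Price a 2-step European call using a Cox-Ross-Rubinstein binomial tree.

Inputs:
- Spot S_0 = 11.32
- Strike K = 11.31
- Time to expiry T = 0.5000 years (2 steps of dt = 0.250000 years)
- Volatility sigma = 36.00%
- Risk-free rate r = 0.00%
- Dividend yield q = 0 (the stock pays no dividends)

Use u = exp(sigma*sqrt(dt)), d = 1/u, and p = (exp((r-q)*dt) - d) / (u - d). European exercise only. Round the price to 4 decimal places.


dt = T/N = 0.250000
u = exp(sigma*sqrt(dt)) = 1.197217; d = 1/u = 0.835270
p = (exp((r-q)*dt) - d) / (u - d) = 0.455121
Discount per step: exp(-r*dt) = 1.000000
Stock lattice S(k, i) with i counting down-moves:
  k=0: S(0,0) = 11.3200
  k=1: S(1,0) = 13.5525; S(1,1) = 9.4553
  k=2: S(2,0) = 16.2253; S(2,1) = 11.3200; S(2,2) = 7.8977
Terminal payoffs V(N, i) = max(S_T - K, 0):
  V(2,0) = 4.915289; V(2,1) = 0.010000; V(2,2) = 0.000000
Backward induction: V(k, i) = exp(-r*dt) * [p * V(k+1, i) + (1-p) * V(k+1, i+1)].
  V(1,0) = exp(-r*dt) * [p*4.915289 + (1-p)*0.010000] = 2.242501
  V(1,1) = exp(-r*dt) * [p*0.010000 + (1-p)*0.000000] = 0.004551
  V(0,0) = exp(-r*dt) * [p*2.242501 + (1-p)*0.004551] = 1.023089

Answer: Price = V(0,0) = 1.0231


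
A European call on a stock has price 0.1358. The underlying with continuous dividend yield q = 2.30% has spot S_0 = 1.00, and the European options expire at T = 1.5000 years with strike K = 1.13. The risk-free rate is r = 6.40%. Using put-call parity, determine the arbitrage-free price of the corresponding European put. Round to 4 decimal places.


Put-call parity: C - P = S_0 * exp(-qT) - K * exp(-rT).
S_0 * exp(-qT) = 1.0000 * 0.96608834 = 0.96608834
K * exp(-rT) = 1.1300 * 0.90846402 = 1.02656434
P = C - S*exp(-qT) + K*exp(-rT)
P = 0.1358 - 0.96608834 + 1.02656434 = 0.1963

Answer: Put price = 0.1963


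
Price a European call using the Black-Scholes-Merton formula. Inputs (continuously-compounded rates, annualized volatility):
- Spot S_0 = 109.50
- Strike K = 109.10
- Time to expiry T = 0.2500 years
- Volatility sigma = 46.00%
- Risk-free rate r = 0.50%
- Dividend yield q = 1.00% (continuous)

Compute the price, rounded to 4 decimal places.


d1 = (ln(S/K) + (r - q + 0.5*sigma^2) * T) / (sigma * sqrt(T)) = 0.12547677
d2 = d1 - sigma * sqrt(T) = -0.10452323
exp(-rT) = 0.99875078; exp(-qT) = 0.99750312
C = S_0 * exp(-qT) * N(d1) - K * exp(-rT) * N(d2)
N(d1) = 0.54992694; N(d2) = 0.45837707
C = 109.5000 * 0.99750312 * 0.54992694 - 109.1000 * 0.99875078 * 0.45837707 = 10.1202

Answer: Price = 10.1202


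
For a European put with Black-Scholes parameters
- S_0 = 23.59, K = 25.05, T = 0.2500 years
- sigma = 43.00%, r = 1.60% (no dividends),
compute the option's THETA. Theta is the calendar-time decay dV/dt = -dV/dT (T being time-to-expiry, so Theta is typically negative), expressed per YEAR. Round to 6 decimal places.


Answer: Theta = -3.742597

Derivation:
d1 = -0.1532020191; d2 = -0.3682020191
phi(d1) = 0.3942878855; exp(-qT) = 1.0000000000; exp(-rT) = 0.9960079893
Theta = -S*exp(-qT)*phi(d1)*sigma/(2*sqrt(T)) + r*K*exp(-rT)*N(-d2) - q*S*exp(-qT)*N(-d1)
N(-d1) = 0.5608805173; N(-d2) = 0.6436386976; sqrt(T) = 0.5000000000
Term 1 = -23.5900 * 1.0000000000 * 0.3942878855 * 0.4300 / (2 * 0.5000000000) = -3.9995380241
Term 2 = 0.0160 * 25.0500 * 0.9960079893 * 0.6436386976 = 0.2569405694
Term 3 = 0 (no dividend yield, q = 0)
Theta = -3.9995380241 + (0.2569405694) + (0.0000000000) = -3.742597


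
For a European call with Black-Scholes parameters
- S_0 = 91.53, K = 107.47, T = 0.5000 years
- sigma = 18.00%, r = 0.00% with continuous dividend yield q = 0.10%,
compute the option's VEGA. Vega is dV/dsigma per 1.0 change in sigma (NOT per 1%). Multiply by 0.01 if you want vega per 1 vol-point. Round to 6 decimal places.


d1 = -1.2016490258; d2 = -1.3289282464
phi(d1) = 0.1938019100; exp(-qT) = 0.9995001250; exp(-rT) = 1.0000000000
Vega = S * exp(-qT) * phi(d1) * sqrt(T) = 91.5300 * 0.9995001250 * 0.1938019100 * 0.7071067812 = 12.536877

Answer: Vega = 12.536877


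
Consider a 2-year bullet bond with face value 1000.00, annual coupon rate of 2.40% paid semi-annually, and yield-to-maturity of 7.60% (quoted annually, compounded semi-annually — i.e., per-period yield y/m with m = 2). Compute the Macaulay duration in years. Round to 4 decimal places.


Coupon per period c = face * coupon_rate / m = 12.000000
Periods per year m = 2; per-period yield y/m = 0.038000
Number of cashflows N = 4
Cashflows (t years, CF_t, discount factor 1/(1+y/m)^(m*t), PV):
  t = 0.5000: CF_t = 12.000000, DF = 0.963391, PV = 11.560694
  t = 1.0000: CF_t = 12.000000, DF = 0.928122, PV = 11.137470
  t = 1.5000: CF_t = 12.000000, DF = 0.894145, PV = 10.729740
  t = 2.0000: CF_t = 1012.000000, DF = 0.861411, PV = 871.748279
Price P = sum_t PV_t = 905.176182
Macaulay numerator sum_t t * PV_t:
  t * PV_t at t = 0.5000: 5.780347
  t * PV_t at t = 1.0000: 11.137470
  t * PV_t at t = 1.5000: 16.094610
  t * PV_t at t = 2.0000: 1743.496557
Macaulay duration D = (sum_t t * PV_t) / P = 1776.508983 / 905.176182 = 1.962611

Answer: Macaulay duration = 1.9626 years


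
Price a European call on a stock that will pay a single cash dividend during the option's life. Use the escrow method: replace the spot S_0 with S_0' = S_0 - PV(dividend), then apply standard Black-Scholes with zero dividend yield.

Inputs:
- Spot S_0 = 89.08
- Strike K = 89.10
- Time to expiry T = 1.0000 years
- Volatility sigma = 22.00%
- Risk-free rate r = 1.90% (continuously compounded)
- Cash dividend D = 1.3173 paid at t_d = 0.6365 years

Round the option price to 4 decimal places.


PV(D) = D * exp(-r * t_d) = 1.3173 * 0.98797933 = 1.30146517
S_0' = S_0 - PV(D) = 89.0800 - 1.30146517 = 87.77853483
d1 = (ln(S_0'/K) + (r + sigma^2/2)*T) / (sigma*sqrt(T)) = 0.12844390
d2 = d1 - sigma*sqrt(T) = -0.09155610
exp(-rT) = 0.98117936
N(d1) = 0.55110115; N(d2) = 0.46352537
C = S_0' * N(d1) - K * exp(-rT) * N(d2) = 87.77853483 * 0.55110115 - 89.1000 * 0.98117936 * 0.46352537 = 7.8520

Answer: Price = 7.8520


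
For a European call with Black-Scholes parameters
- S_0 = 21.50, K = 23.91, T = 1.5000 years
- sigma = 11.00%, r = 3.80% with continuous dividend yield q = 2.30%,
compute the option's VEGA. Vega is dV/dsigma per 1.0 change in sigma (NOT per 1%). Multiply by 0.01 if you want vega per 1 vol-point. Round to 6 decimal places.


Answer: Vega = 8.703747

Derivation:
d1 = -0.5542441612; d2 = -0.6889660971
phi(d1) = 0.3421411772; exp(-qT) = 0.9660883397; exp(-rT) = 0.9445940694
Vega = S * exp(-qT) * phi(d1) * sqrt(T) = 21.5000 * 0.9660883397 * 0.3421411772 * 1.2247448714 = 8.703747


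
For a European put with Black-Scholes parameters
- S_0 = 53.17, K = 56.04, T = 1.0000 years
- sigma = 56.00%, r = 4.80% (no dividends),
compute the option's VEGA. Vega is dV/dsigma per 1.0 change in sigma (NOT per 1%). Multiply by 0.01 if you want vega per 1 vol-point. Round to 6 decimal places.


Answer: Vega = 20.442339

Derivation:
d1 = 0.2718367965; d2 = -0.2881632035
phi(d1) = 0.3844712923; exp(-qT) = 1.0000000000; exp(-rT) = 0.9531337871
Vega = S * exp(-qT) * phi(d1) * sqrt(T) = 53.1700 * 1.0000000000 * 0.3844712923 * 1.0000000000 = 20.442339


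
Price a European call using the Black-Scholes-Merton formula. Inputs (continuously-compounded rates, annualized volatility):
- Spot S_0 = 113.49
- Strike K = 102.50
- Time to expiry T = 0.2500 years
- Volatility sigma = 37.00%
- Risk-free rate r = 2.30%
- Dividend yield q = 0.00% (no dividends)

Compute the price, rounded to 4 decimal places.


Answer: Price = 15.0271

Derivation:
d1 = (ln(S/K) + (r - q + 0.5*sigma^2) * T) / (sigma * sqrt(T)) = 0.67413205
d2 = d1 - sigma * sqrt(T) = 0.48913205
exp(-rT) = 0.99426650; exp(-qT) = 1.00000000
C = S_0 * exp(-qT) * N(d1) - K * exp(-rT) * N(d2)
N(d1) = 0.74988632; N(d2) = 0.68762589
C = 113.4900 * 1.00000000 * 0.74988632 - 102.5000 * 0.99426650 * 0.68762589 = 15.0271


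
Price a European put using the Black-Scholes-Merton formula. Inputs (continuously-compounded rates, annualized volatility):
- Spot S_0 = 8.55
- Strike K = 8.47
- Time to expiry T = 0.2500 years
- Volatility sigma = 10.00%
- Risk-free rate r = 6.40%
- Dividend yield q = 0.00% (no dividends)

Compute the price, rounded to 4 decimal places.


d1 = (ln(S/K) + (r - q + 0.5*sigma^2) * T) / (sigma * sqrt(T)) = 0.53301549
d2 = d1 - sigma * sqrt(T) = 0.48301549
exp(-rT) = 0.98412732; exp(-qT) = 1.00000000
P = K * exp(-rT) * N(-d2) - S_0 * exp(-qT) * N(-d1)
N(-d1) = 0.29701143; N(-d2) = 0.31454237
P = 8.4700 * 0.98412732 * 0.31454237 - 8.5500 * 1.00000000 * 0.29701143 = 0.0824

Answer: Price = 0.0824


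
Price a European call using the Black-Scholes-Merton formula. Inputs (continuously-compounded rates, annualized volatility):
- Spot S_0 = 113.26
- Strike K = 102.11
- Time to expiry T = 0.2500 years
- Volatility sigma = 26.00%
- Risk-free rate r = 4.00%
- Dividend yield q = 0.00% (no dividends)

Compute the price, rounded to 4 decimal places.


d1 = (ln(S/K) + (r - q + 0.5*sigma^2) * T) / (sigma * sqrt(T)) = 0.93911844
d2 = d1 - sigma * sqrt(T) = 0.80911844
exp(-rT) = 0.99004983; exp(-qT) = 1.00000000
C = S_0 * exp(-qT) * N(d1) - K * exp(-rT) * N(d2)
N(d1) = 0.82616503; N(d2) = 0.79077649
C = 113.2600 * 1.00000000 * 0.82616503 - 102.1100 * 0.99004983 * 0.79077649 = 13.6287

Answer: Price = 13.6287


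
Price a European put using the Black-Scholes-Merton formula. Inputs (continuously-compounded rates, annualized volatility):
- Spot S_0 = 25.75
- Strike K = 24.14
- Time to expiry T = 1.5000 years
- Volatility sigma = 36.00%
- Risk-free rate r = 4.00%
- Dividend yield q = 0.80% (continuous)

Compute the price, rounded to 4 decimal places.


d1 = (ln(S/K) + (r - q + 0.5*sigma^2) * T) / (sigma * sqrt(T)) = 0.47575535
d2 = d1 - sigma * sqrt(T) = 0.03484719
exp(-rT) = 0.94176453; exp(-qT) = 0.98807171
P = K * exp(-rT) * N(-d2) - S_0 * exp(-qT) * N(-d1)
N(-d1) = 0.31712434; N(-d2) = 0.48610079
P = 24.1400 * 0.94176453 * 0.48610079 - 25.7500 * 0.98807171 * 0.31712434 = 2.9826

Answer: Price = 2.9826


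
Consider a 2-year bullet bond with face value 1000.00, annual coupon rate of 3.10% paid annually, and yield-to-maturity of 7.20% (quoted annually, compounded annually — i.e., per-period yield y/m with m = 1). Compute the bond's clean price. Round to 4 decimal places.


Answer: Price = 926.0762

Derivation:
Coupon per period c = face * coupon_rate / m = 31.000000
Periods per year m = 1; per-period yield y/m = 0.072000
Number of cashflows N = 2
Cashflows (t years, CF_t, discount factor 1/(1+y/m)^(m*t), PV):
  t = 1.0000: CF_t = 31.000000, DF = 0.932836, PV = 28.917910
  t = 2.0000: CF_t = 1031.000000, DF = 0.870183, PV = 897.158331
Price P = sum_t PV_t = 926.076242


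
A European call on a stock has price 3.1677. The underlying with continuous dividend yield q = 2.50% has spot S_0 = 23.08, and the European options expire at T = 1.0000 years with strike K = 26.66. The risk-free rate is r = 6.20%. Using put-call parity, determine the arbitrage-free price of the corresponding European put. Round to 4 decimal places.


Put-call parity: C - P = S_0 * exp(-qT) - K * exp(-rT).
S_0 * exp(-qT) = 23.0800 * 0.97530991 = 22.51015277
K * exp(-rT) = 26.6600 * 0.93988289 = 25.05727776
P = C - S*exp(-qT) + K*exp(-rT)
P = 3.1677 - 22.51015277 + 25.05727776 = 5.7148

Answer: Put price = 5.7148


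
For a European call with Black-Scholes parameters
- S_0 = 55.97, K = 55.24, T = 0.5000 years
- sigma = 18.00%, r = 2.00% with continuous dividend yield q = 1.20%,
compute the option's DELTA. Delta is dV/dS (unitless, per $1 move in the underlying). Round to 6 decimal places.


d1 = 0.1982138502; d2 = 0.0709346295
phi(d1) = 0.3911817871; exp(-qT) = 0.9940179641; exp(-rT) = 0.9900498337
N(d1) = 0.5785611242
Delta = exp(-qT) * N(d1) = 0.9940179641 * 0.5785611242 = 0.575100

Answer: Delta = 0.575100


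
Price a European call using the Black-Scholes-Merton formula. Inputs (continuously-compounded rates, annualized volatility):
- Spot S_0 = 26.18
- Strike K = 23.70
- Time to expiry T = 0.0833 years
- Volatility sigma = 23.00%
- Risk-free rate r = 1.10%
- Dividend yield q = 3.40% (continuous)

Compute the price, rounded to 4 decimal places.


d1 = (ln(S/K) + (r - q + 0.5*sigma^2) * T) / (sigma * sqrt(T)) = 1.50354157
d2 = d1 - sigma * sqrt(T) = 1.43715957
exp(-rT) = 0.99908412; exp(-qT) = 0.99717181
C = S_0 * exp(-qT) * N(d1) - K * exp(-rT) * N(d2)
N(d1) = 0.93365028; N(d2) = 0.92466367
C = 26.1800 * 0.99717181 * 0.93365028 - 23.7000 * 0.99908412 * 0.92466367 = 2.4794

Answer: Price = 2.4794


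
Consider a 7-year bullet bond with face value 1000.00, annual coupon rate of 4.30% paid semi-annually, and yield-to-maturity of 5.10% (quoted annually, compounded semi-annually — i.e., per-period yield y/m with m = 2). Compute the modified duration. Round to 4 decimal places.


Coupon per period c = face * coupon_rate / m = 21.500000
Periods per year m = 2; per-period yield y/m = 0.025500
Number of cashflows N = 14
Cashflows (t years, CF_t, discount factor 1/(1+y/m)^(m*t), PV):
  t = 0.5000: CF_t = 21.500000, DF = 0.975134, PV = 20.965383
  t = 1.0000: CF_t = 21.500000, DF = 0.950886, PV = 20.444059
  t = 1.5000: CF_t = 21.500000, DF = 0.927242, PV = 19.935699
  t = 2.0000: CF_t = 21.500000, DF = 0.904185, PV = 19.439979
  t = 2.5000: CF_t = 21.500000, DF = 0.881702, PV = 18.956586
  t = 3.0000: CF_t = 21.500000, DF = 0.859777, PV = 18.485214
  t = 3.5000: CF_t = 21.500000, DF = 0.838398, PV = 18.025562
  t = 4.0000: CF_t = 21.500000, DF = 0.817551, PV = 17.577340
  t = 4.5000: CF_t = 21.500000, DF = 0.797222, PV = 17.140263
  t = 5.0000: CF_t = 21.500000, DF = 0.777398, PV = 16.714054
  t = 5.5000: CF_t = 21.500000, DF = 0.758067, PV = 16.298444
  t = 6.0000: CF_t = 21.500000, DF = 0.739217, PV = 15.893168
  t = 6.5000: CF_t = 21.500000, DF = 0.720836, PV = 15.497970
  t = 7.0000: CF_t = 1021.500000, DF = 0.702912, PV = 718.024172
Price P = sum_t PV_t = 953.397894
First compute Macaulay numerator sum_t t * PV_t:
  t * PV_t at t = 0.5000: 10.482691
  t * PV_t at t = 1.0000: 20.444059
  t * PV_t at t = 1.5000: 29.903548
  t * PV_t at t = 2.0000: 38.879959
  t * PV_t at t = 2.5000: 47.391466
  t * PV_t at t = 3.0000: 55.455641
  t * PV_t at t = 3.5000: 63.089466
  t * PV_t at t = 4.0000: 70.309358
  t * PV_t at t = 4.5000: 77.131183
  t * PV_t at t = 5.0000: 83.570272
  t * PV_t at t = 5.5000: 89.641443
  t * PV_t at t = 6.0000: 95.359010
  t * PV_t at t = 6.5000: 100.736806
  t * PV_t at t = 7.0000: 5026.169207
Macaulay duration D = 5808.564109 / 953.397894 = 6.092487
Modified duration = D / (1 + y/m) = 6.092487 / (1 + 0.025500) = 5.940992

Answer: Modified duration = 5.9410


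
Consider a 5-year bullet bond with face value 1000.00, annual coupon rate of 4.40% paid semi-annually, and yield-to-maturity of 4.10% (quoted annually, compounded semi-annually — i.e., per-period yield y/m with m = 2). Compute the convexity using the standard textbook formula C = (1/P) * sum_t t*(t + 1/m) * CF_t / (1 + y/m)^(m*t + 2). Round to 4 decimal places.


Answer: Convexity = 23.2316

Derivation:
Coupon per period c = face * coupon_rate / m = 22.000000
Periods per year m = 2; per-period yield y/m = 0.020500
Number of cashflows N = 10
Cashflows (t years, CF_t, discount factor 1/(1+y/m)^(m*t), PV):
  t = 0.5000: CF_t = 22.000000, DF = 0.979912, PV = 21.558060
  t = 1.0000: CF_t = 22.000000, DF = 0.960227, PV = 21.124997
  t = 1.5000: CF_t = 22.000000, DF = 0.940938, PV = 20.700634
  t = 2.0000: CF_t = 22.000000, DF = 0.922036, PV = 20.284796
  t = 2.5000: CF_t = 22.000000, DF = 0.903514, PV = 19.877311
  t = 3.0000: CF_t = 22.000000, DF = 0.885364, PV = 19.478012
  t = 3.5000: CF_t = 22.000000, DF = 0.867579, PV = 19.086734
  t = 4.0000: CF_t = 22.000000, DF = 0.850151, PV = 18.703316
  t = 4.5000: CF_t = 22.000000, DF = 0.833073, PV = 18.327600
  t = 5.0000: CF_t = 1022.000000, DF = 0.816338, PV = 834.297237
Price P = sum_t PV_t = 1013.438697
Convexity numerator sum_t t*(t + 1/m) * CF_t / (1+y/m)^(m*t + 2):
  t = 0.5000: term = 10.350317
  t = 1.0000: term = 30.427194
  t = 1.5000: term = 59.631933
  t = 2.0000: term = 97.390059
  t = 2.5000: term = 143.150504
  t = 3.0000: term = 196.384817
  t = 3.5000: term = 256.586401
  t = 4.0000: term = 323.269771
  t = 4.5000: term = 395.969832
  t = 5.0000: term = 22030.658628
Convexity = (1/P) * sum = 23543.819456 / 1013.438697 = 23.231617


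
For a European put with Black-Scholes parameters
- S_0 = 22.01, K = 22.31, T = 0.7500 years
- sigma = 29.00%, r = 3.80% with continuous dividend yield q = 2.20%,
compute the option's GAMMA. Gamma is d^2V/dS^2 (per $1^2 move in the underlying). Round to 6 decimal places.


d1 = 0.1194493394; d2 = -0.1316980277
phi(d1) = 0.3961063253; exp(-qT) = 0.9836353794; exp(-rT) = 0.9719022941
Gamma = exp(-qT) * phi(d1) / (S * sigma * sqrt(T)) = 0.9836353794 * 0.3961063253 / (22.0100 * 0.2900 * 0.8660254038) = 0.070485

Answer: Gamma = 0.070485


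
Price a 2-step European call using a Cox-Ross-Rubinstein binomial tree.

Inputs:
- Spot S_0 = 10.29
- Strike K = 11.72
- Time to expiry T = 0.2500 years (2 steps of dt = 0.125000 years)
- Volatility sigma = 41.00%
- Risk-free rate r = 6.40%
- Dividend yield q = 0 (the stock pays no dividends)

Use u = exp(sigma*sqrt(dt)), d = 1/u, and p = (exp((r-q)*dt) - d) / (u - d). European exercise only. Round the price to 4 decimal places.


dt = T/N = 0.125000
u = exp(sigma*sqrt(dt)) = 1.155990; d = 1/u = 0.865060
p = (exp((r-q)*dt) - d) / (u - d) = 0.491432
Discount per step: exp(-r*dt) = 0.992032
Stock lattice S(k, i) with i counting down-moves:
  k=0: S(0,0) = 10.2900
  k=1: S(1,0) = 11.8951; S(1,1) = 8.9015
  k=2: S(2,0) = 13.7507; S(2,1) = 10.2900; S(2,2) = 7.7003
Terminal payoffs V(N, i) = max(S_T - K, 0):
  V(2,0) = 2.030653; V(2,1) = 0.000000; V(2,2) = 0.000000
Backward induction: V(k, i) = exp(-r*dt) * [p * V(k+1, i) + (1-p) * V(k+1, i+1)].
  V(1,0) = exp(-r*dt) * [p*2.030653 + (1-p)*0.000000] = 0.989977
  V(1,1) = exp(-r*dt) * [p*0.000000 + (1-p)*0.000000] = 0.000000
  V(0,0) = exp(-r*dt) * [p*0.989977 + (1-p)*0.000000] = 0.482630

Answer: Price = V(0,0) = 0.4826


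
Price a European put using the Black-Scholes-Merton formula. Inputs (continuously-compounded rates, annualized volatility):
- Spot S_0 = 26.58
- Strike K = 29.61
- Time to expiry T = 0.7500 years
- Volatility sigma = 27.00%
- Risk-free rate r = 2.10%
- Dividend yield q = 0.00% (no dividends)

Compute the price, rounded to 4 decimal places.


Answer: Price = 4.0749

Derivation:
d1 = (ln(S/K) + (r - q + 0.5*sigma^2) * T) / (sigma * sqrt(T)) = -0.27740863
d2 = d1 - sigma * sqrt(T) = -0.51123549
exp(-rT) = 0.98437338; exp(-qT) = 1.00000000
P = K * exp(-rT) * N(-d2) - S_0 * exp(-qT) * N(-d1)
N(-d1) = 0.60926682; N(-d2) = 0.69540691
P = 29.6100 * 0.98437338 * 0.69540691 - 26.5800 * 1.00000000 * 0.60926682 = 4.0749


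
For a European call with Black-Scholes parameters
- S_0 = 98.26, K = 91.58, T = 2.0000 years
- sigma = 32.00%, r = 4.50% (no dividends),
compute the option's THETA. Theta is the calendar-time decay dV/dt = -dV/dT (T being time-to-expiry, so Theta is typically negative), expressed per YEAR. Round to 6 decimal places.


Answer: Theta = -5.822075

Derivation:
d1 = 0.5807205470; d2 = 0.1281722070
phi(d1) = 0.3370389725; exp(-qT) = 1.0000000000; exp(-rT) = 0.9139311853
Theta = -S*exp(-qT)*phi(d1)*sigma/(2*sqrt(T)) - r*K*exp(-rT)*N(d2) + q*S*exp(-qT)*N(d1)
N(d1) = 0.7192855943; N(d2) = 0.5509936529; sqrt(T) = 1.4142135624
Term 1 = -98.2600 * 1.0000000000 * 0.3370389725 * 0.3200 / (2 * 1.4142135624) = -3.7468116916
Term 2 = -0.0450 * 91.5800 * 0.9139311853 * 0.5509936529 = -2.0752634903
Term 3 = 0 (no dividend yield, q = 0)
Theta = -3.7468116916 + (-2.0752634903) + (0.0000000000) = -5.822075


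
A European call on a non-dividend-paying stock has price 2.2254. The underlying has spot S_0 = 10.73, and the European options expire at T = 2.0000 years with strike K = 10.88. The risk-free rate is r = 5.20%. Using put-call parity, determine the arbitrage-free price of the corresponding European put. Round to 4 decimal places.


Answer: Put price = 1.3007

Derivation:
Put-call parity: C - P = S_0 * exp(-qT) - K * exp(-rT).
S_0 * exp(-qT) = 10.7300 * 1.00000000 = 10.73000000
K * exp(-rT) = 10.8800 * 0.90122530 = 9.80533124
P = C - S*exp(-qT) + K*exp(-rT)
P = 2.2254 - 10.73000000 + 9.80533124 = 1.3007
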